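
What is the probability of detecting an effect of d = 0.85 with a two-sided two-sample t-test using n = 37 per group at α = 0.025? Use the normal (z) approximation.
Power ≈ 0.92

Power calculation (two-sample t-test, normal approximation):
z_β = d · √(n/2) - z_{α/2}
z_β = 0.85 · √(37/2) - 2.241
z_β = 0.85 · 4.301 - 2.241
z_β = 1.415

Power = Φ(z_β) = Φ(1.415) ≈ 0.921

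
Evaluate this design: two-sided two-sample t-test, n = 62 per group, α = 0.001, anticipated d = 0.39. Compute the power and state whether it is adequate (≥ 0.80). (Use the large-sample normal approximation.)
Power ≈ 0.13; the study is underpowered (power < 0.80)

Power calculation (two-sample t-test, normal approximation):
z_β = d · √(n/2) - z_{α/2}
z_β = 0.39 · √(62/2) - 3.291
z_β = 0.39 · 5.568 - 3.291
z_β = -1.119

Power = Φ(z_β) = Φ(-1.119) ≈ 0.132

Effect size d = 0.39 is small by Cohen's convention (0.2/0.5/0.8).

Threshold: power ≥ 0.80 is conventionally adequate.
Power ≈ 0.13 → the study is underpowered (power < 0.80).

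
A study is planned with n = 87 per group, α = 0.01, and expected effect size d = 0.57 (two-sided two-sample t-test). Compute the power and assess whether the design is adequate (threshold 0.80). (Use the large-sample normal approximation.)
Power ≈ 0.88; the study is adequately powered (power ≥ 0.80)

Power calculation (two-sample t-test, normal approximation):
z_β = d · √(n/2) - z_{α/2}
z_β = 0.57 · √(87/2) - 2.576
z_β = 0.57 · 6.595 - 2.576
z_β = 1.184

Power = Φ(z_β) = Φ(1.184) ≈ 0.882

Effect size d = 0.57 is medium by Cohen's convention (0.2/0.5/0.8).

Threshold: power ≥ 0.80 is conventionally adequate.
Power ≈ 0.88 → the study is adequately powered (power ≥ 0.80).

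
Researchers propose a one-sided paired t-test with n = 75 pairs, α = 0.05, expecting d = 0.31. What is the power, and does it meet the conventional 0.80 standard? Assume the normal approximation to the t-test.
Power ≈ 0.85; the study is adequately powered (power ≥ 0.80)

Power calculation (paired t-test, normal approximation):
z_β = d · √n - z_α
z_β = 0.31 · √75 - 1.645
z_β = 0.31 · 8.660 - 1.645
z_β = 1.040

Power = Φ(z_β) = Φ(1.040) ≈ 0.851

Effect size d = 0.31 is small by Cohen's convention (0.2/0.5/0.8).

Threshold: power ≥ 0.80 is conventionally adequate.
Power ≈ 0.85 → the study is adequately powered (power ≥ 0.80).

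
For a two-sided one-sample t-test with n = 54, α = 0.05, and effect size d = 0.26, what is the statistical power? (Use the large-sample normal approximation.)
Power ≈ 0.48

Power calculation (one-sample t-test, normal approximation):
z_β = d · √n - z_{α/2}
z_β = 0.26 · √54 - 1.960
z_β = 0.26 · 7.348 - 1.960
z_β = -0.049

Power = Φ(z_β) = Φ(-0.049) ≈ 0.480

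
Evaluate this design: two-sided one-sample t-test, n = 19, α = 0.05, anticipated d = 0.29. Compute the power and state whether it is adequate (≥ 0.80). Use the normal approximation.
Power ≈ 0.24; the study is underpowered (power < 0.80)

Power calculation (one-sample t-test, normal approximation):
z_β = d · √n - z_{α/2}
z_β = 0.29 · √19 - 1.960
z_β = 0.29 · 4.359 - 1.960
z_β = -0.696

Power = Φ(z_β) = Φ(-0.696) ≈ 0.243

Effect size d = 0.29 is small by Cohen's convention (0.2/0.5/0.8).

Threshold: power ≥ 0.80 is conventionally adequate.
Power ≈ 0.24 → the study is underpowered (power < 0.80).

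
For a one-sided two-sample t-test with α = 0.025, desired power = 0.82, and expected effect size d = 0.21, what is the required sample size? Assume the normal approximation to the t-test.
n = 375 per group

Sample size formula (two-sample t-test, normal approximation):
n = 2 · ((z_α + z_β) / d)²

z_α = 1.960 (for α = 0.025, one-sided)
z_β = 0.915 (for power = 0.82)
d = 0.21

n = 2 · ((1.960 + 0.915) / 0.21)²
n = 2 · (13.690)²
n ≈ 374.83
Round up to the next whole number: n = 375 per group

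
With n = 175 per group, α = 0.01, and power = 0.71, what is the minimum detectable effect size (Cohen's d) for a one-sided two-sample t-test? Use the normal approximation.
d ≈ 0.31

Minimum detectable effect (two-sample t-test, normal approximation):
d = (z_α + z_β) / √(n/2)
d = (2.326 + 0.553) / √(175/2)
d = 2.880 / 9.354
d ≈ 0.31

By Cohen's convention (0.2 small / 0.5 medium / 0.8 large): small effect.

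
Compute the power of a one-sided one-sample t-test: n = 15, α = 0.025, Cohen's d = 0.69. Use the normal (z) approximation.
Power ≈ 0.76

Power calculation (one-sample t-test, normal approximation):
z_β = d · √n - z_α
z_β = 0.69 · √15 - 1.960
z_β = 0.69 · 3.873 - 1.960
z_β = 0.712

Power = Φ(z_β) = Φ(0.712) ≈ 0.762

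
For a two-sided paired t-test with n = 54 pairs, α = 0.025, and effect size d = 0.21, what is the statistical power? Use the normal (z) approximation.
Power ≈ 0.24

Power calculation (paired t-test, normal approximation):
z_β = d · √n - z_{α/2}
z_β = 0.21 · √54 - 2.241
z_β = 0.21 · 7.348 - 2.241
z_β = -0.698

Power = Φ(z_β) = Φ(-0.698) ≈ 0.243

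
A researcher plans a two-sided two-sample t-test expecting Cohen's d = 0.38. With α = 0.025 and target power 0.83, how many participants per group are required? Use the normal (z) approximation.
n = 142 per group

Sample size formula (two-sample t-test, normal approximation):
n = 2 · ((z_{α/2} + z_β) / d)²

z_{α/2} = 2.241 (for α = 0.025, two-sided)
z_β = 0.954 (for power = 0.83)
d = 0.38

n = 2 · ((2.241 + 0.954) / 0.38)²
n = 2 · (8.408)²
n ≈ 141.39
Round up to the next whole number: n = 142 per group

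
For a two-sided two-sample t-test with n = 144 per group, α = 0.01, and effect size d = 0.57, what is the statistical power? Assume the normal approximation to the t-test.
Power ≈ 0.99

Power calculation (two-sample t-test, normal approximation):
z_β = d · √(n/2) - z_{α/2}
z_β = 0.57 · √(144/2) - 2.576
z_β = 0.57 · 8.485 - 2.576
z_β = 2.261

Power = Φ(z_β) = Φ(2.261) ≈ 0.988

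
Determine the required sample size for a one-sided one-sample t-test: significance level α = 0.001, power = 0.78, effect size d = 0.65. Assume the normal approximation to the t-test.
n = 36

Sample size formula (one-sample t-test, normal approximation):
n = ((z_α + z_β) / d)²

z_α = 3.090 (for α = 0.001, one-sided)
z_β = 0.772 (for power = 0.78)
d = 0.65

n = ((3.090 + 0.772) / 0.65)²
n = (5.942)²
n ≈ 35.31
Round up to the next whole number: n = 36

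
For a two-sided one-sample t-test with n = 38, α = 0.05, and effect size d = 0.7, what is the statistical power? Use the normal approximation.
Power ≈ 0.99

Power calculation (one-sample t-test, normal approximation):
z_β = d · √n - z_{α/2}
z_β = 0.7 · √38 - 1.960
z_β = 0.7 · 6.164 - 1.960
z_β = 2.355

Power = Φ(z_β) = Φ(2.355) ≈ 0.991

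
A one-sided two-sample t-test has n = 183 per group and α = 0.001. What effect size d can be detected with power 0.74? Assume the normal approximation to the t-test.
d ≈ 0.39

Minimum detectable effect (two-sample t-test, normal approximation):
d = (z_α + z_β) / √(n/2)
d = (3.090 + 0.643) / √(183/2)
d = 3.734 / 9.566
d ≈ 0.39

By Cohen's convention (0.2 small / 0.5 medium / 0.8 large): small effect.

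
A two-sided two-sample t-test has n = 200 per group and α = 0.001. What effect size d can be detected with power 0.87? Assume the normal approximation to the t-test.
d ≈ 0.44

Minimum detectable effect (two-sample t-test, normal approximation):
d = (z_{α/2} + z_β) / √(n/2)
d = (3.291 + 1.126) / √(200/2)
d = 4.417 / 10.000
d ≈ 0.44

By Cohen's convention (0.2 small / 0.5 medium / 0.8 large): small effect.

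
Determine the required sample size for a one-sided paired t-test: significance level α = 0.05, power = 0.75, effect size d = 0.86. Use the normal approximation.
n = 8 pairs

Sample size formula (paired t-test, normal approximation):
n = ((z_α + z_β) / d)²

z_α = 1.645 (for α = 0.05, one-sided)
z_β = 0.674 (for power = 0.75)
d = 0.86

n = ((1.645 + 0.674) / 0.86)²
n = (2.697)²
n ≈ 7.27
Round up to the next whole number: n = 8 pairs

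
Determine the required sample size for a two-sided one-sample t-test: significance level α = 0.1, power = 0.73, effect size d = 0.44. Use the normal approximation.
n = 27

Sample size formula (one-sample t-test, normal approximation):
n = ((z_{α/2} + z_β) / d)²

z_{α/2} = 1.645 (for α = 0.1, two-sided)
z_β = 0.613 (for power = 0.73)
d = 0.44

n = ((1.645 + 0.613) / 0.44)²
n = (5.132)²
n ≈ 26.34
Round up to the next whole number: n = 27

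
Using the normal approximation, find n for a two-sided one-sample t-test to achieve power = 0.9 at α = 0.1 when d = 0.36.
n = 67

Sample size formula (one-sample t-test, normal approximation):
n = ((z_{α/2} + z_β) / d)²

z_{α/2} = 1.645 (for α = 0.1, two-sided)
z_β = 1.282 (for power = 0.9)
d = 0.36

n = ((1.645 + 1.282) / 0.36)²
n = (8.131)²
n ≈ 66.11
Round up to the next whole number: n = 67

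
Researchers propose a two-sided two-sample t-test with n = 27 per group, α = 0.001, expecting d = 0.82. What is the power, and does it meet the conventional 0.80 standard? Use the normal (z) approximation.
Power ≈ 0.39; the study is underpowered (power < 0.80)

Power calculation (two-sample t-test, normal approximation):
z_β = d · √(n/2) - z_{α/2}
z_β = 0.82 · √(27/2) - 3.291
z_β = 0.82 · 3.674 - 3.291
z_β = -0.278

Power = Φ(z_β) = Φ(-0.278) ≈ 0.391

Effect size d = 0.82 is large by Cohen's convention (0.2/0.5/0.8).

Threshold: power ≥ 0.80 is conventionally adequate.
Power ≈ 0.39 → the study is underpowered (power < 0.80).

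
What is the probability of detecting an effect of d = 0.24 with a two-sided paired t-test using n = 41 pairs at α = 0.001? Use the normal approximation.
Power ≈ 0.04

Power calculation (paired t-test, normal approximation):
z_β = d · √n - z_{α/2}
z_β = 0.24 · √41 - 3.291
z_β = 0.24 · 6.403 - 3.291
z_β = -1.754

Power = Φ(z_β) = Φ(-1.754) ≈ 0.040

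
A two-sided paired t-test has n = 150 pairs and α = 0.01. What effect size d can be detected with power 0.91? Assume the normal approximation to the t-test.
d ≈ 0.32

Minimum detectable effect (paired t-test, normal approximation):
d = (z_{α/2} + z_β) / √n
d = (2.576 + 1.341) / √150
d = 3.917 / 12.247
d ≈ 0.32

By Cohen's convention (0.2 small / 0.5 medium / 0.8 large): small effect.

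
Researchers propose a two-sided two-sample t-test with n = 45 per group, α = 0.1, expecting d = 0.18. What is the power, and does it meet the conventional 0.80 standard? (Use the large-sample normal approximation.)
Power ≈ 0.21; the study is underpowered (power < 0.80)

Power calculation (two-sample t-test, normal approximation):
z_β = d · √(n/2) - z_{α/2}
z_β = 0.18 · √(45/2) - 1.645
z_β = 0.18 · 4.743 - 1.645
z_β = -0.791

Power = Φ(z_β) = Φ(-0.791) ≈ 0.214

Effect size d = 0.18 is very small by Cohen's convention (0.2/0.5/0.8).

Threshold: power ≥ 0.80 is conventionally adequate.
Power ≈ 0.21 → the study is underpowered (power < 0.80).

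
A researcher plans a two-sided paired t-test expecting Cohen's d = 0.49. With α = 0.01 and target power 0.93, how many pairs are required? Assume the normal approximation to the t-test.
n = 69 pairs

Sample size formula (paired t-test, normal approximation):
n = ((z_{α/2} + z_β) / d)²

z_{α/2} = 2.576 (for α = 0.01, two-sided)
z_β = 1.476 (for power = 0.93)
d = 0.49

n = ((2.576 + 1.476) / 0.49)²
n = (8.269)²
n ≈ 68.38
Round up to the next whole number: n = 69 pairs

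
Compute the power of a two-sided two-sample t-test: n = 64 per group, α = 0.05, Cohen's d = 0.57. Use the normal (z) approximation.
Power ≈ 0.90

Power calculation (two-sample t-test, normal approximation):
z_β = d · √(n/2) - z_{α/2}
z_β = 0.57 · √(64/2) - 1.960
z_β = 0.57 · 5.657 - 1.960
z_β = 1.264

Power = Φ(z_β) = Φ(1.264) ≈ 0.897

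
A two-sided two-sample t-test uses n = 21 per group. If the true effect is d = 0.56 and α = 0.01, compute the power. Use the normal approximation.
Power ≈ 0.22

Power calculation (two-sample t-test, normal approximation):
z_β = d · √(n/2) - z_{α/2}
z_β = 0.56 · √(21/2) - 2.576
z_β = 0.56 · 3.240 - 2.576
z_β = -0.761

Power = Φ(z_β) = Φ(-0.761) ≈ 0.223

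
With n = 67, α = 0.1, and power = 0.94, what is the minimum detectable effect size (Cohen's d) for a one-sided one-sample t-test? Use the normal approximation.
d ≈ 0.35

Minimum detectable effect (one-sample t-test, normal approximation):
d = (z_α + z_β) / √n
d = (1.282 + 1.555) / √67
d = 2.836 / 8.185
d ≈ 0.35

By Cohen's convention (0.2 small / 0.5 medium / 0.8 large): small effect.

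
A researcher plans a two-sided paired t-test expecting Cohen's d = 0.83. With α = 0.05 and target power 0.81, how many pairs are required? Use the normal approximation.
n = 12 pairs

Sample size formula (paired t-test, normal approximation):
n = ((z_{α/2} + z_β) / d)²

z_{α/2} = 1.960 (for α = 0.05, two-sided)
z_β = 0.878 (for power = 0.81)
d = 0.83

n = ((1.960 + 0.878) / 0.83)²
n = (3.419)²
n ≈ 11.69
Round up to the next whole number: n = 12 pairs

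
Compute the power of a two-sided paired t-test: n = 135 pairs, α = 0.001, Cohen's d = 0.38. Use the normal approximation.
Power ≈ 0.87

Power calculation (paired t-test, normal approximation):
z_β = d · √n - z_{α/2}
z_β = 0.38 · √135 - 3.291
z_β = 0.38 · 11.619 - 3.291
z_β = 1.125

Power = Φ(z_β) = Φ(1.125) ≈ 0.870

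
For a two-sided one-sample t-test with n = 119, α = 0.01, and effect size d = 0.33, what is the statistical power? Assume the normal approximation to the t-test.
Power ≈ 0.85

Power calculation (one-sample t-test, normal approximation):
z_β = d · √n - z_{α/2}
z_β = 0.33 · √119 - 2.576
z_β = 0.33 · 10.909 - 2.576
z_β = 1.024

Power = Φ(z_β) = Φ(1.024) ≈ 0.847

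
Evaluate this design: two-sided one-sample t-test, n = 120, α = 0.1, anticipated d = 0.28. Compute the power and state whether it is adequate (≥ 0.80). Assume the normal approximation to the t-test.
Power ≈ 0.92; the study is adequately powered (power ≥ 0.80)

Power calculation (one-sample t-test, normal approximation):
z_β = d · √n - z_{α/2}
z_β = 0.28 · √120 - 1.645
z_β = 0.28 · 10.954 - 1.645
z_β = 1.422

Power = Φ(z_β) = Φ(1.422) ≈ 0.923

Effect size d = 0.28 is small by Cohen's convention (0.2/0.5/0.8).

Threshold: power ≥ 0.80 is conventionally adequate.
Power ≈ 0.92 → the study is adequately powered (power ≥ 0.80).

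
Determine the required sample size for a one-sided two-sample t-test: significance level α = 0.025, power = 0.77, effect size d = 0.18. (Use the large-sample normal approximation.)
n = 450 per group

Sample size formula (two-sample t-test, normal approximation):
n = 2 · ((z_α + z_β) / d)²

z_α = 1.960 (for α = 0.025, one-sided)
z_β = 0.739 (for power = 0.77)
d = 0.18

n = 2 · ((1.960 + 0.739) / 0.18)²
n = 2 · (14.994)²
n ≈ 449.64
Round up to the next whole number: n = 450 per group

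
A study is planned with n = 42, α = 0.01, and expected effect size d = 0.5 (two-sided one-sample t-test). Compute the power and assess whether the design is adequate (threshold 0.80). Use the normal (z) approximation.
Power ≈ 0.75; the study is underpowered (power < 0.80)

Power calculation (one-sample t-test, normal approximation):
z_β = d · √n - z_{α/2}
z_β = 0.5 · √42 - 2.576
z_β = 0.5 · 6.481 - 2.576
z_β = 0.665

Power = Φ(z_β) = Φ(0.665) ≈ 0.747

Effect size d = 0.5 is medium by Cohen's convention (0.2/0.5/0.8).

Threshold: power ≥ 0.80 is conventionally adequate.
Power ≈ 0.75 → the study is underpowered (power < 0.80).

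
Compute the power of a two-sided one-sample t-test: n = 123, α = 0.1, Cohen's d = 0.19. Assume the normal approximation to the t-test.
Power ≈ 0.68

Power calculation (one-sample t-test, normal approximation):
z_β = d · √n - z_{α/2}
z_β = 0.19 · √123 - 1.645
z_β = 0.19 · 11.091 - 1.645
z_β = 0.462

Power = Φ(z_β) = Φ(0.462) ≈ 0.678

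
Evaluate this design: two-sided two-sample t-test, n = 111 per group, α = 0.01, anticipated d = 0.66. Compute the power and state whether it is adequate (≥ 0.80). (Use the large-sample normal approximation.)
Power ≈ 0.99; the study is adequately powered (power ≥ 0.80)

Power calculation (two-sample t-test, normal approximation):
z_β = d · √(n/2) - z_{α/2}
z_β = 0.66 · √(111/2) - 2.576
z_β = 0.66 · 7.450 - 2.576
z_β = 2.341

Power = Φ(z_β) = Φ(2.341) ≈ 0.990

Effect size d = 0.66 is medium by Cohen's convention (0.2/0.5/0.8).

Threshold: power ≥ 0.80 is conventionally adequate.
Power ≈ 0.99 → the study is adequately powered (power ≥ 0.80).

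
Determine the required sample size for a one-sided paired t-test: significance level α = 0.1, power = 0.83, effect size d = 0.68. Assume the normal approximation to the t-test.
n = 11 pairs

Sample size formula (paired t-test, normal approximation):
n = ((z_α + z_β) / d)²

z_α = 1.282 (for α = 0.1, one-sided)
z_β = 0.954 (for power = 0.83)
d = 0.68

n = ((1.282 + 0.954) / 0.68)²
n = (3.288)²
n ≈ 10.81
Round up to the next whole number: n = 11 pairs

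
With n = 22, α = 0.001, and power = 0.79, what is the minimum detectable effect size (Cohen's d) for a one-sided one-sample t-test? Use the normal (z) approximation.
d ≈ 0.83

Minimum detectable effect (one-sample t-test, normal approximation):
d = (z_α + z_β) / √n
d = (3.090 + 0.806) / √22
d = 3.897 / 4.690
d ≈ 0.83

By Cohen's convention (0.2 small / 0.5 medium / 0.8 large): large effect.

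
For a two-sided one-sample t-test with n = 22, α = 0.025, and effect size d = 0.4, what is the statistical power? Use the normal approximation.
Power ≈ 0.36

Power calculation (one-sample t-test, normal approximation):
z_β = d · √n - z_{α/2}
z_β = 0.4 · √22 - 2.241
z_β = 0.4 · 4.690 - 2.241
z_β = -0.365

Power = Φ(z_β) = Φ(-0.365) ≈ 0.357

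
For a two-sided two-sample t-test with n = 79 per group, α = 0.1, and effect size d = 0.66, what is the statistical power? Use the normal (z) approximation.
Power ≈ 0.99

Power calculation (two-sample t-test, normal approximation):
z_β = d · √(n/2) - z_{α/2}
z_β = 0.66 · √(79/2) - 1.645
z_β = 0.66 · 6.285 - 1.645
z_β = 2.503

Power = Φ(z_β) = Φ(2.503) ≈ 0.994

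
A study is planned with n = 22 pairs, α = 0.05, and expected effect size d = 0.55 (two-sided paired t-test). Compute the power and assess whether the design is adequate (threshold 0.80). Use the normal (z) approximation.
Power ≈ 0.73; the study is underpowered (power < 0.80)

Power calculation (paired t-test, normal approximation):
z_β = d · √n - z_{α/2}
z_β = 0.55 · √22 - 1.960
z_β = 0.55 · 4.690 - 1.960
z_β = 0.620

Power = Φ(z_β) = Φ(0.620) ≈ 0.732

Effect size d = 0.55 is medium by Cohen's convention (0.2/0.5/0.8).

Threshold: power ≥ 0.80 is conventionally adequate.
Power ≈ 0.73 → the study is underpowered (power < 0.80).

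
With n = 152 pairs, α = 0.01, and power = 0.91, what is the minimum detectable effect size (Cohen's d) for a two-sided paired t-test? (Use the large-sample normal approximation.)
d ≈ 0.32

Minimum detectable effect (paired t-test, normal approximation):
d = (z_{α/2} + z_β) / √n
d = (2.576 + 1.341) / √152
d = 3.917 / 12.329
d ≈ 0.32

By Cohen's convention (0.2 small / 0.5 medium / 0.8 large): small effect.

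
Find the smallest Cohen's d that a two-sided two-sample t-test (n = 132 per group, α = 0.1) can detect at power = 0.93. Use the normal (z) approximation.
d ≈ 0.38

Minimum detectable effect (two-sample t-test, normal approximation):
d = (z_{α/2} + z_β) / √(n/2)
d = (1.645 + 1.476) / √(132/2)
d = 3.121 / 8.124
d ≈ 0.38

By Cohen's convention (0.2 small / 0.5 medium / 0.8 large): small effect.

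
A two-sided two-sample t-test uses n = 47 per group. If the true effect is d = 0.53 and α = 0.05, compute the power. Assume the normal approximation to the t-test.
Power ≈ 0.73

Power calculation (two-sample t-test, normal approximation):
z_β = d · √(n/2) - z_{α/2}
z_β = 0.53 · √(47/2) - 1.960
z_β = 0.53 · 4.848 - 1.960
z_β = 0.609

Power = Φ(z_β) = Φ(0.609) ≈ 0.729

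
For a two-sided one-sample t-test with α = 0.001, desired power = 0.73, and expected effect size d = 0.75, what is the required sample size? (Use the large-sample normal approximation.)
n = 28

Sample size formula (one-sample t-test, normal approximation):
n = ((z_{α/2} + z_β) / d)²

z_{α/2} = 3.291 (for α = 0.001, two-sided)
z_β = 0.613 (for power = 0.73)
d = 0.75

n = ((3.291 + 0.613) / 0.75)²
n = (5.205)²
n ≈ 27.09
Round up to the next whole number: n = 28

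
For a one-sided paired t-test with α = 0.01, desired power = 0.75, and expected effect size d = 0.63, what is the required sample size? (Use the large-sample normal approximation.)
n = 23 pairs

Sample size formula (paired t-test, normal approximation):
n = ((z_α + z_β) / d)²

z_α = 2.326 (for α = 0.01, one-sided)
z_β = 0.674 (for power = 0.75)
d = 0.63

n = ((2.326 + 0.674) / 0.63)²
n = (4.762)²
n ≈ 22.68
Round up to the next whole number: n = 23 pairs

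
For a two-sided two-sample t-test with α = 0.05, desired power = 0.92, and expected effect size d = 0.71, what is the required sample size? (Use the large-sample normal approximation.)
n = 45 per group

Sample size formula (two-sample t-test, normal approximation):
n = 2 · ((z_{α/2} + z_β) / d)²

z_{α/2} = 1.960 (for α = 0.05, two-sided)
z_β = 1.405 (for power = 0.92)
d = 0.71

n = 2 · ((1.960 + 1.405) / 0.71)²
n = 2 · (4.739)²
n ≈ 44.92
Round up to the next whole number: n = 45 per group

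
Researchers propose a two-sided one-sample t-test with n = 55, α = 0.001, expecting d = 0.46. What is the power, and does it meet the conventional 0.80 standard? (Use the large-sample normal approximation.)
Power ≈ 0.55; the study is underpowered (power < 0.80)

Power calculation (one-sample t-test, normal approximation):
z_β = d · √n - z_{α/2}
z_β = 0.46 · √55 - 3.291
z_β = 0.46 · 7.416 - 3.291
z_β = 0.121

Power = Φ(z_β) = Φ(0.121) ≈ 0.548

Effect size d = 0.46 is small by Cohen's convention (0.2/0.5/0.8).

Threshold: power ≥ 0.80 is conventionally adequate.
Power ≈ 0.55 → the study is underpowered (power < 0.80).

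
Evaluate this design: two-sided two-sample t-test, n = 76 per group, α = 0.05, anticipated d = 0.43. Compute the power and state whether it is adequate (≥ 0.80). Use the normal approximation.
Power ≈ 0.76; the study is underpowered (power < 0.80)

Power calculation (two-sample t-test, normal approximation):
z_β = d · √(n/2) - z_{α/2}
z_β = 0.43 · √(76/2) - 1.960
z_β = 0.43 · 6.164 - 1.960
z_β = 0.691

Power = Φ(z_β) = Φ(0.691) ≈ 0.755

Effect size d = 0.43 is small by Cohen's convention (0.2/0.5/0.8).

Threshold: power ≥ 0.80 is conventionally adequate.
Power ≈ 0.76 → the study is underpowered (power < 0.80).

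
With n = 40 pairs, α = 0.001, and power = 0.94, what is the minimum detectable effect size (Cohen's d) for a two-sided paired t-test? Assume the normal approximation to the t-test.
d ≈ 0.77

Minimum detectable effect (paired t-test, normal approximation):
d = (z_{α/2} + z_β) / √n
d = (3.291 + 1.555) / √40
d = 4.845 / 6.325
d ≈ 0.77

By Cohen's convention (0.2 small / 0.5 medium / 0.8 large): medium effect.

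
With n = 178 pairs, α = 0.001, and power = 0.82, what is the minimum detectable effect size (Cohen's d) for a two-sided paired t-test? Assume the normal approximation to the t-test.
d ≈ 0.32

Minimum detectable effect (paired t-test, normal approximation):
d = (z_{α/2} + z_β) / √n
d = (3.291 + 0.915) / √178
d = 4.206 / 13.342
d ≈ 0.32

By Cohen's convention (0.2 small / 0.5 medium / 0.8 large): small effect.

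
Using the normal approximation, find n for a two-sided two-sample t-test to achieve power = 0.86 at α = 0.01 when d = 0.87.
n = 36 per group

Sample size formula (two-sample t-test, normal approximation):
n = 2 · ((z_{α/2} + z_β) / d)²

z_{α/2} = 2.576 (for α = 0.01, two-sided)
z_β = 1.080 (for power = 0.86)
d = 0.87

n = 2 · ((2.576 + 1.080) / 0.87)²
n = 2 · (4.202)²
n ≈ 35.31
Round up to the next whole number: n = 36 per group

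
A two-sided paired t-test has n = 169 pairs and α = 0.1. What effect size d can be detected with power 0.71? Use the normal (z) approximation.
d ≈ 0.17

Minimum detectable effect (paired t-test, normal approximation):
d = (z_{α/2} + z_β) / √n
d = (1.645 + 0.553) / √169
d = 2.198 / 13.000
d ≈ 0.17

By Cohen's convention (0.2 small / 0.5 medium / 0.8 large): very small effect.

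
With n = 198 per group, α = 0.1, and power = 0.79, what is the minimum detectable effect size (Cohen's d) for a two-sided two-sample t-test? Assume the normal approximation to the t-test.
d ≈ 0.25

Minimum detectable effect (two-sample t-test, normal approximation):
d = (z_{α/2} + z_β) / √(n/2)
d = (1.645 + 0.806) / √(198/2)
d = 2.451 / 9.950
d ≈ 0.25

By Cohen's convention (0.2 small / 0.5 medium / 0.8 large): small effect.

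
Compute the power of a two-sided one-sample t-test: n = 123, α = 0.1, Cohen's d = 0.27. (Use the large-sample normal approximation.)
Power ≈ 0.91

Power calculation (one-sample t-test, normal approximation):
z_β = d · √n - z_{α/2}
z_β = 0.27 · √123 - 1.645
z_β = 0.27 · 11.091 - 1.645
z_β = 1.350

Power = Φ(z_β) = Φ(1.350) ≈ 0.911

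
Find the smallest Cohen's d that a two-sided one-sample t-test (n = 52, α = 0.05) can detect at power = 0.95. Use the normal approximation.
d ≈ 0.50

Minimum detectable effect (one-sample t-test, normal approximation):
d = (z_{α/2} + z_β) / √n
d = (1.960 + 1.645) / √52
d = 3.605 / 7.211
d ≈ 0.50

By Cohen's convention (0.2 small / 0.5 medium / 0.8 large): medium effect.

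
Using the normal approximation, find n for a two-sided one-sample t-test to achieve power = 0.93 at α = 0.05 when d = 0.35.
n = 97

Sample size formula (one-sample t-test, normal approximation):
n = ((z_{α/2} + z_β) / d)²

z_{α/2} = 1.960 (for α = 0.05, two-sided)
z_β = 1.476 (for power = 0.93)
d = 0.35

n = ((1.960 + 1.476) / 0.35)²
n = (9.817)²
n ≈ 96.37
Round up to the next whole number: n = 97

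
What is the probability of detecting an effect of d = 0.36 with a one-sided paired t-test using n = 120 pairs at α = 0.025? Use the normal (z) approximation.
Power ≈ 0.98

Power calculation (paired t-test, normal approximation):
z_β = d · √n - z_α
z_β = 0.36 · √120 - 1.960
z_β = 0.36 · 10.954 - 1.960
z_β = 1.984

Power = Φ(z_β) = Φ(1.984) ≈ 0.976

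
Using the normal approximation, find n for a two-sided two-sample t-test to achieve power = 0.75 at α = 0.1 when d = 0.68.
n = 24 per group

Sample size formula (two-sample t-test, normal approximation):
n = 2 · ((z_{α/2} + z_β) / d)²

z_{α/2} = 1.645 (for α = 0.1, two-sided)
z_β = 0.674 (for power = 0.75)
d = 0.68

n = 2 · ((1.645 + 0.674) / 0.68)²
n = 2 · (3.410)²
n ≈ 23.26
Round up to the next whole number: n = 24 per group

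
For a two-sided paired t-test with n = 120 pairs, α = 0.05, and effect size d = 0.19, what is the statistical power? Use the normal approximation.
Power ≈ 0.55

Power calculation (paired t-test, normal approximation):
z_β = d · √n - z_{α/2}
z_β = 0.19 · √120 - 1.960
z_β = 0.19 · 10.954 - 1.960
z_β = 0.121

Power = Φ(z_β) = Φ(0.121) ≈ 0.548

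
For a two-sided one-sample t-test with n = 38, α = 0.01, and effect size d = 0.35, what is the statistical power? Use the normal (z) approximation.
Power ≈ 0.34

Power calculation (one-sample t-test, normal approximation):
z_β = d · √n - z_{α/2}
z_β = 0.35 · √38 - 2.576
z_β = 0.35 · 6.164 - 2.576
z_β = -0.418

Power = Φ(z_β) = Φ(-0.418) ≈ 0.338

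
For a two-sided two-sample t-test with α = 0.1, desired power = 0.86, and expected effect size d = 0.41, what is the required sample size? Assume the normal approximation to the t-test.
n = 89 per group

Sample size formula (two-sample t-test, normal approximation):
n = 2 · ((z_{α/2} + z_β) / d)²

z_{α/2} = 1.645 (for α = 0.1, two-sided)
z_β = 1.080 (for power = 0.86)
d = 0.41

n = 2 · ((1.645 + 1.080) / 0.41)²
n = 2 · (6.646)²
n ≈ 88.34
Round up to the next whole number: n = 89 per group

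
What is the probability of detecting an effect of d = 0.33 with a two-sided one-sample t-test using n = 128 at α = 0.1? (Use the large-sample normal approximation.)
Power ≈ 0.98

Power calculation (one-sample t-test, normal approximation):
z_β = d · √n - z_{α/2}
z_β = 0.33 · √128 - 1.645
z_β = 0.33 · 11.314 - 1.645
z_β = 2.089

Power = Φ(z_β) = Φ(2.089) ≈ 0.982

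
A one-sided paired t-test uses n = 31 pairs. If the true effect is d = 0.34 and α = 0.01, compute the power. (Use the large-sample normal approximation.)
Power ≈ 0.33

Power calculation (paired t-test, normal approximation):
z_β = d · √n - z_α
z_β = 0.34 · √31 - 2.326
z_β = 0.34 · 5.568 - 2.326
z_β = -0.433

Power = Φ(z_β) = Φ(-0.433) ≈ 0.332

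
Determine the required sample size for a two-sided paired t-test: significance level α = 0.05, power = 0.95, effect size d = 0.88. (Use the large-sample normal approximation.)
n = 17 pairs

Sample size formula (paired t-test, normal approximation):
n = ((z_{α/2} + z_β) / d)²

z_{α/2} = 1.960 (for α = 0.05, two-sided)
z_β = 1.645 (for power = 0.95)
d = 0.88

n = ((1.960 + 1.645) / 0.88)²
n = (4.097)²
n ≈ 16.79
Round up to the next whole number: n = 17 pairs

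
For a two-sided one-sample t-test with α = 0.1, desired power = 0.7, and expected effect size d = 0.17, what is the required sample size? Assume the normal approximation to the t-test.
n = 163

Sample size formula (one-sample t-test, normal approximation):
n = ((z_{α/2} + z_β) / d)²

z_{α/2} = 1.645 (for α = 0.1, two-sided)
z_β = 0.524 (for power = 0.7)
d = 0.17

n = ((1.645 + 0.524) / 0.17)²
n = (12.759)²
n ≈ 162.79
Round up to the next whole number: n = 163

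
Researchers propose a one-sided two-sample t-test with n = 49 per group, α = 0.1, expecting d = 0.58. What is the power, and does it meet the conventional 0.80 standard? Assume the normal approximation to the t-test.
Power ≈ 0.94; the study is adequately powered (power ≥ 0.80)

Power calculation (two-sample t-test, normal approximation):
z_β = d · √(n/2) - z_α
z_β = 0.58 · √(49/2) - 1.282
z_β = 0.58 · 4.950 - 1.282
z_β = 1.589

Power = Φ(z_β) = Φ(1.589) ≈ 0.944

Effect size d = 0.58 is medium by Cohen's convention (0.2/0.5/0.8).

Threshold: power ≥ 0.80 is conventionally adequate.
Power ≈ 0.94 → the study is adequately powered (power ≥ 0.80).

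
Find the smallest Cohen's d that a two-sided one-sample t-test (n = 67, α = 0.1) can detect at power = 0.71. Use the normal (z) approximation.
d ≈ 0.27

Minimum detectable effect (one-sample t-test, normal approximation):
d = (z_{α/2} + z_β) / √n
d = (1.645 + 0.553) / √67
d = 2.198 / 8.185
d ≈ 0.27

By Cohen's convention (0.2 small / 0.5 medium / 0.8 large): small effect.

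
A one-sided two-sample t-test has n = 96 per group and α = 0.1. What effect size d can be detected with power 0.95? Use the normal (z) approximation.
d ≈ 0.42

Minimum detectable effect (two-sample t-test, normal approximation):
d = (z_α + z_β) / √(n/2)
d = (1.282 + 1.645) / √(96/2)
d = 2.926 / 6.928
d ≈ 0.42

By Cohen's convention (0.2 small / 0.5 medium / 0.8 large): small effect.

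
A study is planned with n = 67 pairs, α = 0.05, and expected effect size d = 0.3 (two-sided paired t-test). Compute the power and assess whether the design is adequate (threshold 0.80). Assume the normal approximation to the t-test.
Power ≈ 0.69; the study is underpowered (power < 0.80)

Power calculation (paired t-test, normal approximation):
z_β = d · √n - z_{α/2}
z_β = 0.3 · √67 - 1.960
z_β = 0.3 · 8.185 - 1.960
z_β = 0.496

Power = Φ(z_β) = Φ(0.496) ≈ 0.690

Effect size d = 0.3 is small by Cohen's convention (0.2/0.5/0.8).

Threshold: power ≥ 0.80 is conventionally adequate.
Power ≈ 0.69 → the study is underpowered (power < 0.80).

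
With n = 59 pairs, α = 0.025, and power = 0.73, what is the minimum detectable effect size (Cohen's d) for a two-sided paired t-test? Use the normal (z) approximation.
d ≈ 0.37

Minimum detectable effect (paired t-test, normal approximation):
d = (z_{α/2} + z_β) / √n
d = (2.241 + 0.613) / √59
d = 2.854 / 7.681
d ≈ 0.37

By Cohen's convention (0.2 small / 0.5 medium / 0.8 large): small effect.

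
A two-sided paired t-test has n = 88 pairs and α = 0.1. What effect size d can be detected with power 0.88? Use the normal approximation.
d ≈ 0.30

Minimum detectable effect (paired t-test, normal approximation):
d = (z_{α/2} + z_β) / √n
d = (1.645 + 1.175) / √88
d = 2.820 / 9.381
d ≈ 0.30

By Cohen's convention (0.2 small / 0.5 medium / 0.8 large): small effect.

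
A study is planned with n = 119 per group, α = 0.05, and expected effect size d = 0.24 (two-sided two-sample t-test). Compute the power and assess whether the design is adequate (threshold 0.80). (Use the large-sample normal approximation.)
Power ≈ 0.46; the study is underpowered (power < 0.80)

Power calculation (two-sample t-test, normal approximation):
z_β = d · √(n/2) - z_{α/2}
z_β = 0.24 · √(119/2) - 1.960
z_β = 0.24 · 7.714 - 1.960
z_β = -0.109

Power = Φ(z_β) = Φ(-0.109) ≈ 0.457

Effect size d = 0.24 is small by Cohen's convention (0.2/0.5/0.8).

Threshold: power ≥ 0.80 is conventionally adequate.
Power ≈ 0.46 → the study is underpowered (power < 0.80).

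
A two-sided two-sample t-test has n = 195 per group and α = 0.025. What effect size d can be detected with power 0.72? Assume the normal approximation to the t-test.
d ≈ 0.29

Minimum detectable effect (two-sample t-test, normal approximation):
d = (z_{α/2} + z_β) / √(n/2)
d = (2.241 + 0.583) / √(195/2)
d = 2.824 / 9.874
d ≈ 0.29

By Cohen's convention (0.2 small / 0.5 medium / 0.8 large): small effect.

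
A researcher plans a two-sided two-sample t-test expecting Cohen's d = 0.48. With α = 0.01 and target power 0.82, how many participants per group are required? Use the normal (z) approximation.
n = 106 per group

Sample size formula (two-sample t-test, normal approximation):
n = 2 · ((z_{α/2} + z_β) / d)²

z_{α/2} = 2.576 (for α = 0.01, two-sided)
z_β = 0.915 (for power = 0.82)
d = 0.48

n = 2 · ((2.576 + 0.915) / 0.48)²
n = 2 · (7.273)²
n ≈ 105.79
Round up to the next whole number: n = 106 per group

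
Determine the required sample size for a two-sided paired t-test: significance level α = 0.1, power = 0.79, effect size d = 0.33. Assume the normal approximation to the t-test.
n = 56 pairs

Sample size formula (paired t-test, normal approximation):
n = ((z_{α/2} + z_β) / d)²

z_{α/2} = 1.645 (for α = 0.1, two-sided)
z_β = 0.806 (for power = 0.79)
d = 0.33

n = ((1.645 + 0.806) / 0.33)²
n = (7.427)²
n ≈ 55.16
Round up to the next whole number: n = 56 pairs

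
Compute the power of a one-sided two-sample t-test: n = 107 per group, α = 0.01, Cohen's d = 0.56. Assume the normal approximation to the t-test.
Power ≈ 0.96

Power calculation (two-sample t-test, normal approximation):
z_β = d · √(n/2) - z_α
z_β = 0.56 · √(107/2) - 2.326
z_β = 0.56 · 7.314 - 2.326
z_β = 1.770

Power = Φ(z_β) = Φ(1.770) ≈ 0.962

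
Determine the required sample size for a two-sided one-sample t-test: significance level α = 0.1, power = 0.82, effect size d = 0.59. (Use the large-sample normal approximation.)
n = 19

Sample size formula (one-sample t-test, normal approximation):
n = ((z_{α/2} + z_β) / d)²

z_{α/2} = 1.645 (for α = 0.1, two-sided)
z_β = 0.915 (for power = 0.82)
d = 0.59

n = ((1.645 + 0.915) / 0.59)²
n = (4.339)²
n ≈ 18.83
Round up to the next whole number: n = 19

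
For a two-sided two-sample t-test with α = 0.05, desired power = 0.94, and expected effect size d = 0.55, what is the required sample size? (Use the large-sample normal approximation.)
n = 82 per group

Sample size formula (two-sample t-test, normal approximation):
n = 2 · ((z_{α/2} + z_β) / d)²

z_{α/2} = 1.960 (for α = 0.05, two-sided)
z_β = 1.555 (for power = 0.94)
d = 0.55

n = 2 · ((1.960 + 1.555) / 0.55)²
n = 2 · (6.391)²
n ≈ 81.69
Round up to the next whole number: n = 82 per group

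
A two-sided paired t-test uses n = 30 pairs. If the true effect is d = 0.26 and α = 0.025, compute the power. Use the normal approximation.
Power ≈ 0.21

Power calculation (paired t-test, normal approximation):
z_β = d · √n - z_{α/2}
z_β = 0.26 · √30 - 2.241
z_β = 0.26 · 5.477 - 2.241
z_β = -0.817

Power = Φ(z_β) = Φ(-0.817) ≈ 0.207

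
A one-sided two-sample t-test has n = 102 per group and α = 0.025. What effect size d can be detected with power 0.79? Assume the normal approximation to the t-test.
d ≈ 0.39

Minimum detectable effect (two-sample t-test, normal approximation):
d = (z_α + z_β) / √(n/2)
d = (1.960 + 0.806) / √(102/2)
d = 2.766 / 7.141
d ≈ 0.39

By Cohen's convention (0.2 small / 0.5 medium / 0.8 large): small effect.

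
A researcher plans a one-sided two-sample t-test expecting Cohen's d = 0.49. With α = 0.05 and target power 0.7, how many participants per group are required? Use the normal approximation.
n = 40 per group

Sample size formula (two-sample t-test, normal approximation):
n = 2 · ((z_α + z_β) / d)²

z_α = 1.645 (for α = 0.05, one-sided)
z_β = 0.524 (for power = 0.7)
d = 0.49

n = 2 · ((1.645 + 0.524) / 0.49)²
n = 2 · (4.427)²
n ≈ 39.20
Round up to the next whole number: n = 40 per group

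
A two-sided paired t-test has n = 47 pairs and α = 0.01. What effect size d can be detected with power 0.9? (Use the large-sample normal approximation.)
d ≈ 0.56

Minimum detectable effect (paired t-test, normal approximation):
d = (z_{α/2} + z_β) / √n
d = (2.576 + 1.282) / √47
d = 3.857 / 6.856
d ≈ 0.56

By Cohen's convention (0.2 small / 0.5 medium / 0.8 large): medium effect.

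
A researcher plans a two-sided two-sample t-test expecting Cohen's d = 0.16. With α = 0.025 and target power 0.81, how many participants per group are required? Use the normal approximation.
n = 761 per group

Sample size formula (two-sample t-test, normal approximation):
n = 2 · ((z_{α/2} + z_β) / d)²

z_{α/2} = 2.241 (for α = 0.025, two-sided)
z_β = 0.878 (for power = 0.81)
d = 0.16

n = 2 · ((2.241 + 0.878) / 0.16)²
n = 2 · (19.494)²
n ≈ 760.03
Round up to the next whole number: n = 761 per group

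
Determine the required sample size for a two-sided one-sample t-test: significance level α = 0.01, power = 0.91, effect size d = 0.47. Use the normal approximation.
n = 70

Sample size formula (one-sample t-test, normal approximation):
n = ((z_{α/2} + z_β) / d)²

z_{α/2} = 2.576 (for α = 0.01, two-sided)
z_β = 1.341 (for power = 0.91)
d = 0.47

n = ((2.576 + 1.341) / 0.47)²
n = (8.334)²
n ≈ 69.46
Round up to the next whole number: n = 70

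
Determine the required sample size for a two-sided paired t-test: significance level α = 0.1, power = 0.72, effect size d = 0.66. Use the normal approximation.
n = 12 pairs

Sample size formula (paired t-test, normal approximation):
n = ((z_{α/2} + z_β) / d)²

z_{α/2} = 1.645 (for α = 0.1, two-sided)
z_β = 0.583 (for power = 0.72)
d = 0.66

n = ((1.645 + 0.583) / 0.66)²
n = (3.376)²
n ≈ 11.40
Round up to the next whole number: n = 12 pairs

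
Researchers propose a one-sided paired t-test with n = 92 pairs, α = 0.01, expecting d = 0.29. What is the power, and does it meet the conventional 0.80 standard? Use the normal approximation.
Power ≈ 0.68; the study is underpowered (power < 0.80)

Power calculation (paired t-test, normal approximation):
z_β = d · √n - z_α
z_β = 0.29 · √92 - 2.326
z_β = 0.29 · 9.592 - 2.326
z_β = 0.455

Power = Φ(z_β) = Φ(0.455) ≈ 0.676

Effect size d = 0.29 is small by Cohen's convention (0.2/0.5/0.8).

Threshold: power ≥ 0.80 is conventionally adequate.
Power ≈ 0.68 → the study is underpowered (power < 0.80).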